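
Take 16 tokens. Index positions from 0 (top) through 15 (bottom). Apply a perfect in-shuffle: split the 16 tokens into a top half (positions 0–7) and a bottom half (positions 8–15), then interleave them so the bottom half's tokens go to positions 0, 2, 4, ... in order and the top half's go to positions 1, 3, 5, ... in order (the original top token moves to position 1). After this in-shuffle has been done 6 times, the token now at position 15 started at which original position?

Work backwards from position 15, undoing one in-shuffle at a time:
15 ← 7 ← 3 ← 1 ← 0 ← 8 ← 12
So the token now at position 15 started at position 12.

12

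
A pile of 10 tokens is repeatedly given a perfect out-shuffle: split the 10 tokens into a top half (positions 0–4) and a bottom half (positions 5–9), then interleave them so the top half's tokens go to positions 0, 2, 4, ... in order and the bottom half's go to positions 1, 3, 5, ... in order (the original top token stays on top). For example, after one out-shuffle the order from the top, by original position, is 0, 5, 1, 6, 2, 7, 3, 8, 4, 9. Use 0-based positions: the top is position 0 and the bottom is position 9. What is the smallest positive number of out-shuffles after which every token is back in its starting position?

The out-shuffle permutes the 10 positions with cycle lengths [1, 1, 2, 6].
Every token is home exactly when every cycle has completed a whole number of laps, i.e. after lcm(1, 2, 6) = 6 out-shuffles.

6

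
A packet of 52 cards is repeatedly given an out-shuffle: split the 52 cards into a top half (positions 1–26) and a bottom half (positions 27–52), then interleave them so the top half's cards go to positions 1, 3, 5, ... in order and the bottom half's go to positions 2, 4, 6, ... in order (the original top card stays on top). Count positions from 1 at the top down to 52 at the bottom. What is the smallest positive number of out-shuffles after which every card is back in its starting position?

The out-shuffle permutes the 52 positions with cycle lengths [1, 1, 2, 8, 8, 8, 8, 8, 8].
Every card is home exactly when every cycle has completed a whole number of laps, i.e. after lcm(1, 2, 8) = 8 out-shuffles.

8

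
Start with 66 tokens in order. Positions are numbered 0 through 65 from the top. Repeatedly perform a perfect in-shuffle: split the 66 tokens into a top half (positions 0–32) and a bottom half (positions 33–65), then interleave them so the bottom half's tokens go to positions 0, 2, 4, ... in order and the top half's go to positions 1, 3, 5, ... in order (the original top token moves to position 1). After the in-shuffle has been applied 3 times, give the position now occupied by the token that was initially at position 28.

30

Track the token's position through each in-shuffle:
28 → 57 → 48 → 30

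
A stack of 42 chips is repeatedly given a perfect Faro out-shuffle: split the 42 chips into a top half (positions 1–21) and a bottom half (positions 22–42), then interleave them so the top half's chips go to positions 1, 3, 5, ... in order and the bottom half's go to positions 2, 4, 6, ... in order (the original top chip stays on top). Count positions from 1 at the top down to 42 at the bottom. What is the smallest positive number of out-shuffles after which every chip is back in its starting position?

20

The out-shuffle permutes the 42 positions with cycle lengths [1, 1, 20, 20].
Every chip is home exactly when every cycle has completed a whole number of laps, i.e. after lcm(1, 20) = 20 out-shuffles.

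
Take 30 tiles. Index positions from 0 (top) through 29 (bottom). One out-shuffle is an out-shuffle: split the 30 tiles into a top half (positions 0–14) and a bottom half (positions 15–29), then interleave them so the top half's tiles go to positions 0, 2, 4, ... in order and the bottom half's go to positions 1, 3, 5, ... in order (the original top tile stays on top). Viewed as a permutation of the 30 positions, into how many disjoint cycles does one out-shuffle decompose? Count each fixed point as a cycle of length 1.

3

Trace each unvisited position around until it returns:
(0) (1 2 4 8 16 3 ... len 28) (29)
3 cycles in total.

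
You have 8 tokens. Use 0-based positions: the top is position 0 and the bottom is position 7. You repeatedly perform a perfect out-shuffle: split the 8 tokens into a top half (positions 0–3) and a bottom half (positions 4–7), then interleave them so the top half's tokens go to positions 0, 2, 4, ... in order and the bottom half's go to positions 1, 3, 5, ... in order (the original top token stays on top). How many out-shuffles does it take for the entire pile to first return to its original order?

The out-shuffle permutes the 8 positions with cycle lengths [1, 1, 3, 3].
Every token is home exactly when every cycle has completed a whole number of laps, i.e. after lcm(1, 3) = 3 out-shuffles.

3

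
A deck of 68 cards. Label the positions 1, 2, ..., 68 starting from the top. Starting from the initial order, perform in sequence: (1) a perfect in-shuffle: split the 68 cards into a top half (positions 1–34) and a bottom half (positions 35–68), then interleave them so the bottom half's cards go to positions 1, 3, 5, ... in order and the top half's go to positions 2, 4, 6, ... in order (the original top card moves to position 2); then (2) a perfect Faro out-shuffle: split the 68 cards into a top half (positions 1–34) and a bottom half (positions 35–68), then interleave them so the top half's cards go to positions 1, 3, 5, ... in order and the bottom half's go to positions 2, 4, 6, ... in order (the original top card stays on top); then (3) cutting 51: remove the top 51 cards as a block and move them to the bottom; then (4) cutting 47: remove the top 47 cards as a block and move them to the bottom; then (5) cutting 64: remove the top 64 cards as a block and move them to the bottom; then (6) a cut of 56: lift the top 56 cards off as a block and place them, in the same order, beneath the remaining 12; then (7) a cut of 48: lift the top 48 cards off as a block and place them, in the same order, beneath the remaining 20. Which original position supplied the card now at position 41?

Undo the operations in reverse order, starting from position 41:
  undo op 7 (cut 48): 41 ← 21
  undo op 6 (cut 56): 21 ← 9
  undo op 5 (cut 64): 9 ← 5
  undo op 4 (cut 47): 5 ← 52
  undo op 3 (cut 51): 52 ← 35
  undo op 2 (out-shuffle, from top half): 35 ← 18
  undo op 1 (in-shuffle, from top half): 18 ← 9
So the card at position 41 came from original position 9.

9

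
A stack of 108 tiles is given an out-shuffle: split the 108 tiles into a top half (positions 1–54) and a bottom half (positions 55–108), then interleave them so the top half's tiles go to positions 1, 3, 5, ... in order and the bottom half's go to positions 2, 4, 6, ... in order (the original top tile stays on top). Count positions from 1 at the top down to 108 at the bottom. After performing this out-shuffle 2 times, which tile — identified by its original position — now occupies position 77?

Work backwards from position 77, undoing one out-shuffle at a time:
77 ← 39 ← 20
So the tile now at position 77 started at position 20.

20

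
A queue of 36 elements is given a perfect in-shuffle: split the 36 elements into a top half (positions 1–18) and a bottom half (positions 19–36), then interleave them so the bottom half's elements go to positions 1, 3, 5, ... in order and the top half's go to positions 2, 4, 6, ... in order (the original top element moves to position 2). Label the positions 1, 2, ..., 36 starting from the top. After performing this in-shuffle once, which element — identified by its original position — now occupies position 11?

Work backwards from position 11, undoing one in-shuffle at a time:
11 ← 24
So the element now at position 11 started at position 24.

24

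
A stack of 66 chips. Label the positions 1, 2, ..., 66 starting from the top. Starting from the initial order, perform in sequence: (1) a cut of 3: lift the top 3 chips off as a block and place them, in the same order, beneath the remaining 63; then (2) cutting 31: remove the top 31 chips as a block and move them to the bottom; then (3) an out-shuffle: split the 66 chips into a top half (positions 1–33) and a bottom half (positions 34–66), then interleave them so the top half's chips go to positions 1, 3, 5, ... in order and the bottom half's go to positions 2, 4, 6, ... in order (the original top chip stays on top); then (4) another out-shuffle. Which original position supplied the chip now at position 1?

Undo the operations in reverse order, starting from position 1:
  undo op 4 (out-shuffle, from top half): 1 ← 1
  undo op 3 (out-shuffle, from top half): 1 ← 1
  undo op 2 (cut 31): 1 ← 32
  undo op 1 (cut 3): 32 ← 35
So the chip at position 1 came from original position 35.

35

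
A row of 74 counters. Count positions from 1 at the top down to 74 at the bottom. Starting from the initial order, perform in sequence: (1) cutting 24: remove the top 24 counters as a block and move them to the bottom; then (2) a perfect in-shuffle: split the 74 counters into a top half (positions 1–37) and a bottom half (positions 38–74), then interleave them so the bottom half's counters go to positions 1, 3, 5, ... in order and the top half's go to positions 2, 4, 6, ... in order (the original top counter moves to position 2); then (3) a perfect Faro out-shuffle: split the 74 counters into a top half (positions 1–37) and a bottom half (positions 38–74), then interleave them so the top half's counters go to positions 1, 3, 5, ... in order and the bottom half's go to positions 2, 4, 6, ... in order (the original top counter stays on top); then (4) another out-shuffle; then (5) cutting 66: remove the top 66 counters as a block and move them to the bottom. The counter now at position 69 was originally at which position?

32

Undo the operations in reverse order, starting from position 69:
  undo op 5 (cut 66): 69 ← 61
  undo op 4 (out-shuffle, from top half): 61 ← 31
  undo op 3 (out-shuffle, from top half): 31 ← 16
  undo op 2 (in-shuffle, from top half): 16 ← 8
  undo op 1 (cut 24): 8 ← 32
So the counter at position 69 came from original position 32.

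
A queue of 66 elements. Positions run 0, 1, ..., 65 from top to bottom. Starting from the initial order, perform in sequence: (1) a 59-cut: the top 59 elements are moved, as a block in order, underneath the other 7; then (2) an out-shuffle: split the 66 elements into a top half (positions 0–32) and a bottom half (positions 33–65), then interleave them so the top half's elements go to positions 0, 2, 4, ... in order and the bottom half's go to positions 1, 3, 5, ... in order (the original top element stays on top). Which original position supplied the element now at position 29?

Undo the operations in reverse order, starting from position 29:
  undo op 2 (out-shuffle, from bottom half): 29 ← 47
  undo op 1 (cut 59): 47 ← 40
So the element at position 29 came from original position 40.

40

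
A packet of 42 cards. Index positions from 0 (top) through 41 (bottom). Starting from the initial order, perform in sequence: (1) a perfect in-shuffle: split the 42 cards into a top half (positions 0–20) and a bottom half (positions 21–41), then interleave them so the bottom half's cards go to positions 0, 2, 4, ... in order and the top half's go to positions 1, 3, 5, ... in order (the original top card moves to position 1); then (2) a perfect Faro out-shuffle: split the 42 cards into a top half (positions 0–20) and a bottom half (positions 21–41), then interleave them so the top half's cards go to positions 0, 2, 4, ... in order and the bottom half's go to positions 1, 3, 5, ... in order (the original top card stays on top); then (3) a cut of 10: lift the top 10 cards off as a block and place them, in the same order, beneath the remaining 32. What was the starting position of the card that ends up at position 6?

25

Undo the operations in reverse order, starting from position 6:
  undo op 3 (cut 10): 6 ← 16
  undo op 2 (out-shuffle, from top half): 16 ← 8
  undo op 1 (in-shuffle, from bottom half): 8 ← 25
So the card at position 6 came from original position 25.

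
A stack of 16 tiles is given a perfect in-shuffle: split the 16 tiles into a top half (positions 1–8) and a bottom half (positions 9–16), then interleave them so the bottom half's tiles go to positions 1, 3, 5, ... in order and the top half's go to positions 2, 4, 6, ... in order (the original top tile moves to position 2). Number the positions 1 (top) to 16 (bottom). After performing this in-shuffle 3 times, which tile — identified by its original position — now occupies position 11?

12

Work backwards from position 11, undoing one in-shuffle at a time:
11 ← 14 ← 7 ← 12
So the tile now at position 11 started at position 12.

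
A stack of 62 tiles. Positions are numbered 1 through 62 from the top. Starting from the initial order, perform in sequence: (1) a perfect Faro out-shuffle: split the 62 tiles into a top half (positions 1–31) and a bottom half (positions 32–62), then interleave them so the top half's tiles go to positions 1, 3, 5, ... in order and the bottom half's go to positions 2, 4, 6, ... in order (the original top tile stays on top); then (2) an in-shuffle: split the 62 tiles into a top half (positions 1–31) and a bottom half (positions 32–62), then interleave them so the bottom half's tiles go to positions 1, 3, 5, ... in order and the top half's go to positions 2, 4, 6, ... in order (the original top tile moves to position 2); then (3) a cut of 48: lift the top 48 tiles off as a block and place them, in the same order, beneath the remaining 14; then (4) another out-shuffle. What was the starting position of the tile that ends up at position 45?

Undo the operations in reverse order, starting from position 45:
  undo op 4 (out-shuffle, from top half): 45 ← 23
  undo op 3 (cut 48): 23 ← 9
  undo op 2 (in-shuffle, from bottom half): 9 ← 36
  undo op 1 (out-shuffle, from bottom half): 36 ← 49
So the tile at position 45 came from original position 49.

49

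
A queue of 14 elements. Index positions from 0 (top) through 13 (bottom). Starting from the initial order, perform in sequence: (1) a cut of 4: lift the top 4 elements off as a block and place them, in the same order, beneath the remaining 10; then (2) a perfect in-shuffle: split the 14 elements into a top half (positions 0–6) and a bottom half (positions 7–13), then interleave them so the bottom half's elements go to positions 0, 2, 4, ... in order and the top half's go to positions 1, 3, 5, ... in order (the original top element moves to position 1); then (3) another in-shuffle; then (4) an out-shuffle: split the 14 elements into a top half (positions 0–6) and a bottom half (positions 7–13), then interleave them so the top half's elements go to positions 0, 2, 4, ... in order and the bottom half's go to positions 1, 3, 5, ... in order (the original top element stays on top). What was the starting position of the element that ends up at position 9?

Undo the operations in reverse order, starting from position 9:
  undo op 4 (out-shuffle, from bottom half): 9 ← 11
  undo op 3 (in-shuffle, from top half): 11 ← 5
  undo op 2 (in-shuffle, from top half): 5 ← 2
  undo op 1 (cut 4): 2 ← 6
So the element at position 9 came from original position 6.

6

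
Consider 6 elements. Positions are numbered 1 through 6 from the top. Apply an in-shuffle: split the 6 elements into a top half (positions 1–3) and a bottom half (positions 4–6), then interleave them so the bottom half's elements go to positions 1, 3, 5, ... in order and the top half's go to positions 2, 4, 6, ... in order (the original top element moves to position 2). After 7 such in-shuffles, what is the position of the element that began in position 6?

Track the element's position through each in-shuffle:
6 → 5 → 3 → 6 → 5 → 3 → 6 → 5

5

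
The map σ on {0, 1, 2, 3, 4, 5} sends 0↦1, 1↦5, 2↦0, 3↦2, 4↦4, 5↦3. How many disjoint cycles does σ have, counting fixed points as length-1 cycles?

Cycle decomposition: (0 1 5 3 2) (4).
2 cycles.

2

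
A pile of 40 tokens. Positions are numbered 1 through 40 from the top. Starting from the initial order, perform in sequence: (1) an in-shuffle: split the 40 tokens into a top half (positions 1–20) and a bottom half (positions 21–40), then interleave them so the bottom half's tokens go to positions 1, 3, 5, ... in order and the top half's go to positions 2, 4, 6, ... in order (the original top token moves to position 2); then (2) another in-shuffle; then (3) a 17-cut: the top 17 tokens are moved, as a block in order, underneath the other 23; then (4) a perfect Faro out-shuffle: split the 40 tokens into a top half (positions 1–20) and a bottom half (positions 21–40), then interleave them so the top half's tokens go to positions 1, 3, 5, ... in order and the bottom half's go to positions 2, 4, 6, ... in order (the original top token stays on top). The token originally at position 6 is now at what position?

Track the token from position 6 forward through each operation:
  after op 1 (in-shuffle): 6 → 12
  after op 2 (in-shuffle): 12 → 24
  after op 3 (cut 17): 24 → 7
  after op 4 (out-shuffle): 7 → 13

13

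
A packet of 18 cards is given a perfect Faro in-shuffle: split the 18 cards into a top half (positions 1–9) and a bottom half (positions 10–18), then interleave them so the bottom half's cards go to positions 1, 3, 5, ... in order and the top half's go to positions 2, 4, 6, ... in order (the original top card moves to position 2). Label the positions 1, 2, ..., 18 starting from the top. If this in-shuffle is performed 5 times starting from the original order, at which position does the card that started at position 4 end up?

Track the card's position through each in-shuffle:
4 → 8 → 16 → 13 → 7 → 14

14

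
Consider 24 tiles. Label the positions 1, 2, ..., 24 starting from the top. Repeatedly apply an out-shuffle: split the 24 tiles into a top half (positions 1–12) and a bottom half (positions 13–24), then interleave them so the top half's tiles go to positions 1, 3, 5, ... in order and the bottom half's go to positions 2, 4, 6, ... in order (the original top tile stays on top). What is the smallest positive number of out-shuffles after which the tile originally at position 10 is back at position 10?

Follow position 10 under repeated out-shuffles:
10 → 19 → 14 → 4 → 7 → 13 → 2 → 3 → 5 → 9 → 17 → 10
It first returns after 11 out-shuffles.

11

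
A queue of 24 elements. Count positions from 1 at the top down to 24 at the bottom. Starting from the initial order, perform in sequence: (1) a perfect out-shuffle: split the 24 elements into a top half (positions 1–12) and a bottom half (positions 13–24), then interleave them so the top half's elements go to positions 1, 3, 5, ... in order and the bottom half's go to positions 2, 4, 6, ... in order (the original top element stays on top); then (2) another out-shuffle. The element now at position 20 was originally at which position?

Undo the operations in reverse order, starting from position 20:
  undo op 2 (out-shuffle, from bottom half): 20 ← 22
  undo op 1 (out-shuffle, from bottom half): 22 ← 23
So the element at position 20 came from original position 23.

23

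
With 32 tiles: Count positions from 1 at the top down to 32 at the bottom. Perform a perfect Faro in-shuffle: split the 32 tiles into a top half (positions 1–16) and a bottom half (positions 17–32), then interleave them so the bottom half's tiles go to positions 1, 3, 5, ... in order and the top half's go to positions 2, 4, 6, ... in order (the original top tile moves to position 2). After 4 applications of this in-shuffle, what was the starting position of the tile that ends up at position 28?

Work backwards from position 28, undoing one in-shuffle at a time:
28 ← 14 ← 7 ← 20 ← 10
So the tile now at position 28 started at position 10.

10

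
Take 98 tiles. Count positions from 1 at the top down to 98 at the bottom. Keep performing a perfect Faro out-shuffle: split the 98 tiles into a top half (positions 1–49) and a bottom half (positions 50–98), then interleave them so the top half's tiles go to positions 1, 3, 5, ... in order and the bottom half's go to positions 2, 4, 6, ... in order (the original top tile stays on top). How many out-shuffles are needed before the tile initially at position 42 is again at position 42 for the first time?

Follow position 42 under repeated out-shuffles:
42 → 83 → 68 → 38 → 75 → 52 → 6 → 11 → ... → 42 (length 48)
It first returns after 48 out-shuffles.

48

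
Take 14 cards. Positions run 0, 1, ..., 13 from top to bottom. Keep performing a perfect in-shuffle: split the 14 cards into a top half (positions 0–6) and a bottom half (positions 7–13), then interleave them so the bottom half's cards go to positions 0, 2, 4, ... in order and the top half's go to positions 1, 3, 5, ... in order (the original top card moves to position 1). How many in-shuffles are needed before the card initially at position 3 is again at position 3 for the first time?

4

Follow position 3 under repeated in-shuffles:
3 → 7 → 0 → 1 → 3
It first returns after 4 in-shuffles.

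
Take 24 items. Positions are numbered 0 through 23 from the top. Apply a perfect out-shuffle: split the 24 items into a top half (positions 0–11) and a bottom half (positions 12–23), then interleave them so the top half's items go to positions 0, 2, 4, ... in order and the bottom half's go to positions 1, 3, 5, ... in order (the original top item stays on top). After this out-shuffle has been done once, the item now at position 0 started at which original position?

0

Work backwards from position 0, undoing one out-shuffle at a time:
0 ← 0
So the item now at position 0 started at position 0.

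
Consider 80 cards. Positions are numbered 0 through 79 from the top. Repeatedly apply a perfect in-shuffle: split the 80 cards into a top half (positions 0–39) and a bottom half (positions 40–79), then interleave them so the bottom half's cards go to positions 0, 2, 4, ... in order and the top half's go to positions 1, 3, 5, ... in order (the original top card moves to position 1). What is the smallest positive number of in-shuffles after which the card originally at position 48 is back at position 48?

54

Follow position 48 under repeated in-shuffles:
48 → 16 → 33 → 67 → 54 → 28 → 57 → 34 → ... → 48 (length 54)
It first returns after 54 in-shuffles.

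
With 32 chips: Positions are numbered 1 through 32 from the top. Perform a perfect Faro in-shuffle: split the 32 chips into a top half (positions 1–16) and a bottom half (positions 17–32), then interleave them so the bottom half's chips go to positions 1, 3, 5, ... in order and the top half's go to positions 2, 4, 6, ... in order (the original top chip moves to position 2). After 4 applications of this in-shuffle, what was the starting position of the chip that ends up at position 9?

Work backwards from position 9, undoing one in-shuffle at a time:
9 ← 21 ← 27 ← 30 ← 15
So the chip now at position 9 started at position 15.

15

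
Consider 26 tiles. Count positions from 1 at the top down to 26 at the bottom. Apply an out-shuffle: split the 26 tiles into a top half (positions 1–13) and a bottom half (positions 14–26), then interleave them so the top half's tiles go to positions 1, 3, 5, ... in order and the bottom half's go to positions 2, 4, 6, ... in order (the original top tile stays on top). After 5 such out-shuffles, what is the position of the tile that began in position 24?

Track the tile's position through each out-shuffle:
24 → 22 → 18 → 10 → 19 → 12

12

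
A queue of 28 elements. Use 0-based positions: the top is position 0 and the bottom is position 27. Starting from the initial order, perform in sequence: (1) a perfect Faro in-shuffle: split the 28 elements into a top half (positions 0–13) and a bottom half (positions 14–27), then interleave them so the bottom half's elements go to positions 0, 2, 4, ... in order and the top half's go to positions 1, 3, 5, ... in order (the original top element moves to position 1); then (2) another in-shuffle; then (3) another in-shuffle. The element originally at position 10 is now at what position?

Track the element from position 10 forward through each operation:
  after op 1 (in-shuffle): 10 → 21
  after op 2 (in-shuffle): 21 → 14
  after op 3 (in-shuffle): 14 → 0

0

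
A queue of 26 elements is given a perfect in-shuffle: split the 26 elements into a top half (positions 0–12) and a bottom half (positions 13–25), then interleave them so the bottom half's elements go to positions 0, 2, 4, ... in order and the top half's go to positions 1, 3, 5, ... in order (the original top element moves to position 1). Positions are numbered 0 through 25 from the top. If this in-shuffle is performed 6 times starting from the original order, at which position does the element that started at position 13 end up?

4

Track the element's position through each in-shuffle:
13 → 0 → 1 → 3 → 7 → 15 → 4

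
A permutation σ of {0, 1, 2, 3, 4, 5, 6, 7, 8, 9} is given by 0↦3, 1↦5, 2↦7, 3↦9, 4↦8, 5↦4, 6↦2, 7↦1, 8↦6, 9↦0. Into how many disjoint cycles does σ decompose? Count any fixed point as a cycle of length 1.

2

Cycle decomposition: (0 3 9) (1 5 4 8 6 2 7).
2 cycles.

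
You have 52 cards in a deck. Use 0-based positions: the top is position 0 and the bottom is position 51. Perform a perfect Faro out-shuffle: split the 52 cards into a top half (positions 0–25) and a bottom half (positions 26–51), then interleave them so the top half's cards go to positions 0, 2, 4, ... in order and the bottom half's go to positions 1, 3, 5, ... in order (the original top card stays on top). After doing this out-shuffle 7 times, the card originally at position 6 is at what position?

3

Track the card's position through each out-shuffle:
6 → 12 → 24 → 48 → 45 → 39 → 27 → 3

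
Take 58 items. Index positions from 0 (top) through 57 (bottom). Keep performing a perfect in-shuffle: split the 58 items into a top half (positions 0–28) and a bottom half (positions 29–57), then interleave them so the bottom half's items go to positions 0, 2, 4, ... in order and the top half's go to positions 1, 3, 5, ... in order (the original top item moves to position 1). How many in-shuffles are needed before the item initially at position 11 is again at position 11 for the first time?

Follow position 11 under repeated in-shuffles:
11 → 23 → 47 → 36 → 14 → 29 → 0 → 1 → ... → 11 (length 58)
It first returns after 58 in-shuffles.

58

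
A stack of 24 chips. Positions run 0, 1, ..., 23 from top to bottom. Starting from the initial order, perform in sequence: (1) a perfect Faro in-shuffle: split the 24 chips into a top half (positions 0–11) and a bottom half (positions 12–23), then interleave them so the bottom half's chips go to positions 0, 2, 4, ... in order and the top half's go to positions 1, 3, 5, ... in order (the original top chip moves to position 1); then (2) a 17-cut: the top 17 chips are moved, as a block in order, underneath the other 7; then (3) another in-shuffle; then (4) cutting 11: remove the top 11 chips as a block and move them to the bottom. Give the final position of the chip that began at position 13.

8

Track the chip from position 13 forward through each operation:
  after op 1 (in-shuffle): 13 → 2
  after op 2 (cut 17): 2 → 9
  after op 3 (in-shuffle): 9 → 19
  after op 4 (cut 11): 19 → 8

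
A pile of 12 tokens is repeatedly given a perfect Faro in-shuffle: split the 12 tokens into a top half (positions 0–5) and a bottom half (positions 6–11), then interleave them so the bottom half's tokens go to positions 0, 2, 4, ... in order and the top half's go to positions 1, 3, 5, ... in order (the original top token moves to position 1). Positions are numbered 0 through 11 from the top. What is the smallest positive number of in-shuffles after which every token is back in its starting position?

12

The in-shuffle permutes the 12 positions with cycle lengths [12].
Every token is home exactly when every cycle has completed a whole number of laps, i.e. after lcm(12) = 12 in-shuffles.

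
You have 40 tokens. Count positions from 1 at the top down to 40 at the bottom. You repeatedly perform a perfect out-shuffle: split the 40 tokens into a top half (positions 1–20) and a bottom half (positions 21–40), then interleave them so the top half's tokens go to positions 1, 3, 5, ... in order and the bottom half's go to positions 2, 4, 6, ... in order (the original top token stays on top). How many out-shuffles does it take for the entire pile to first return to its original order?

12

The out-shuffle permutes the 40 positions with cycle lengths [1, 1, 2, 12, 12, 12].
Every token is home exactly when every cycle has completed a whole number of laps, i.e. after lcm(1, 2, 12) = 12 out-shuffles.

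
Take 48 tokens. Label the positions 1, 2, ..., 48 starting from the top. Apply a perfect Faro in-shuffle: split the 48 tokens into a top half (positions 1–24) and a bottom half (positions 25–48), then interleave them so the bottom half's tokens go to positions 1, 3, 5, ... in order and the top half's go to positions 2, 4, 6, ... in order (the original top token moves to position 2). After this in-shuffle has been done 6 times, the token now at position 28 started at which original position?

Work backwards from position 28, undoing one in-shuffle at a time:
28 ← 14 ← 7 ← 28 ← 14 ← 7 ← 28
So the token now at position 28 started at position 28.

28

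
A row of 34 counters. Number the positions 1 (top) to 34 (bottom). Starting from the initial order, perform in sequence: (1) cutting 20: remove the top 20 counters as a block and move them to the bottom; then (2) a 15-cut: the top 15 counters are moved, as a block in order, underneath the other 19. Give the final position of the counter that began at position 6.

Track the counter from position 6 forward through each operation:
  after op 1 (cut 20): 6 → 20
  after op 2 (cut 15): 20 → 5

5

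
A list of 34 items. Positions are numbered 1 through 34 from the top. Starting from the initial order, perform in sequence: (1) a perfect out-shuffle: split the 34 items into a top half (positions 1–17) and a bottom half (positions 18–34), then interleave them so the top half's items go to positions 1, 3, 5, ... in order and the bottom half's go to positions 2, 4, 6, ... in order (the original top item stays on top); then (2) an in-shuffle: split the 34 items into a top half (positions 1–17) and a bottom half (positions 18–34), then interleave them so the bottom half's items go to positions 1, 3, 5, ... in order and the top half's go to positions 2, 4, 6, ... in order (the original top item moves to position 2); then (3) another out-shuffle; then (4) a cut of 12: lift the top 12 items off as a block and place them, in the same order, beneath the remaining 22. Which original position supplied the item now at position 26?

Undo the operations in reverse order, starting from position 26:
  undo op 4 (cut 12): 26 ← 4
  undo op 3 (out-shuffle, from bottom half): 4 ← 19
  undo op 2 (in-shuffle, from bottom half): 19 ← 27
  undo op 1 (out-shuffle, from top half): 27 ← 14
So the item at position 26 came from original position 14.

14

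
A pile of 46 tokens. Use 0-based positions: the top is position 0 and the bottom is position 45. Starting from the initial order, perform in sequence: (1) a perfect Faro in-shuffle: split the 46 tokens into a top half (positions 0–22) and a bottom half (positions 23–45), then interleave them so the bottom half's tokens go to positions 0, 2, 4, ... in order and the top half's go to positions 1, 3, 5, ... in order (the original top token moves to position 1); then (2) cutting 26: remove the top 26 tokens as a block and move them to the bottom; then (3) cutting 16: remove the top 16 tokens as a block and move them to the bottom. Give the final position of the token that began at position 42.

Track the token from position 42 forward through each operation:
  after op 1 (in-shuffle): 42 → 38
  after op 2 (cut 26): 38 → 12
  after op 3 (cut 16): 12 → 42

42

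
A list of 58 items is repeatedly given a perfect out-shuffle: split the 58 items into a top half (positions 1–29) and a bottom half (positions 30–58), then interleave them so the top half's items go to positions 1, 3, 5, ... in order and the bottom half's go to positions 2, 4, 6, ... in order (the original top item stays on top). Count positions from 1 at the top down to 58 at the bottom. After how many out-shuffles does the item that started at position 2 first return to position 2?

Follow position 2 under repeated out-shuffles:
2 → 3 → 5 → 9 → 17 → 33 → 8 → 15 → 29 → 57 → 56 → 54 → 50 → 42 → 26 → 51 → 44 → 30 → 2
It first returns after 18 out-shuffles.

18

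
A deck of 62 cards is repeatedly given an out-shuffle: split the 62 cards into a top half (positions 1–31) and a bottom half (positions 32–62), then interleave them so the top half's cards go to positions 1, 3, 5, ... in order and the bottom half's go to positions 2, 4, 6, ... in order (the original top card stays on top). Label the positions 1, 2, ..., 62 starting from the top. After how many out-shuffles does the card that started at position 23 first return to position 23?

Follow position 23 under repeated out-shuffles:
23 → 45 → 28 → 55 → 48 → 34 → 6 → 11 → ... → 23 (length 60)
It first returns after 60 out-shuffles.

60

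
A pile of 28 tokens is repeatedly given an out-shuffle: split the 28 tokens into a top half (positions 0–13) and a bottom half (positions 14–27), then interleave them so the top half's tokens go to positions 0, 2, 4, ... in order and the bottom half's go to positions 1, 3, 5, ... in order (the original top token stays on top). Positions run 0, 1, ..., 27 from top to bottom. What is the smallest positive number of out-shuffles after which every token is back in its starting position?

18

The out-shuffle permutes the 28 positions with cycle lengths [1, 1, 2, 6, 18].
Every token is home exactly when every cycle has completed a whole number of laps, i.e. after lcm(1, 2, 6, 18) = 18 out-shuffles.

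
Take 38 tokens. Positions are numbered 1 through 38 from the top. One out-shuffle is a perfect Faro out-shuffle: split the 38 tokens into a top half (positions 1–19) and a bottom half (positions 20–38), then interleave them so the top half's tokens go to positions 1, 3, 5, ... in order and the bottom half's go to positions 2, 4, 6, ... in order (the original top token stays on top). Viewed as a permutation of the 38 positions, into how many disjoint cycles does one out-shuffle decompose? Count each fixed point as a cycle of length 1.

3

Trace each unvisited position around until it returns:
(1) (2 3 5 9 17 33 ... len 36) (38)
3 cycles in total.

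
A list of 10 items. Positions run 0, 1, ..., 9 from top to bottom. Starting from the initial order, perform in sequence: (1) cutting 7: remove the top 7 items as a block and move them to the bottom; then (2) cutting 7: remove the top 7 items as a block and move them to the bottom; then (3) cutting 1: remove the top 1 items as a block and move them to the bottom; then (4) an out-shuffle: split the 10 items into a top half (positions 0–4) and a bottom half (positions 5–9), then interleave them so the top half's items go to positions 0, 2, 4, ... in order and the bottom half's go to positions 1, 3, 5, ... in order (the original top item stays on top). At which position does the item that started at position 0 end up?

Track the item from position 0 forward through each operation:
  after op 1 (cut 7): 0 → 3
  after op 2 (cut 7): 3 → 6
  after op 3 (cut 1): 6 → 5
  after op 4 (out-shuffle): 5 → 1

1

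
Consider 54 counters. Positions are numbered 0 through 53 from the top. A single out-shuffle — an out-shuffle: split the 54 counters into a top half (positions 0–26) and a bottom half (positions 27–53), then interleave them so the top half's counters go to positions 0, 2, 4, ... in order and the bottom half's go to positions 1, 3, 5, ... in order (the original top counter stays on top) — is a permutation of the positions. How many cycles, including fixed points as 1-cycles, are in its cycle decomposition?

Trace each unvisited position around until it returns:
(0) (1 2 4 8 16 32 ... len 52) (53)
3 cycles in total.

3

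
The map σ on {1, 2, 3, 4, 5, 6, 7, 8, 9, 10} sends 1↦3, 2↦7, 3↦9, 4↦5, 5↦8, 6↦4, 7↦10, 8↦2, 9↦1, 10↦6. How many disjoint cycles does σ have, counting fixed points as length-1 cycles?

2

Cycle decomposition: (1 3 9) (2 7 10 6 4 5 8).
2 cycles.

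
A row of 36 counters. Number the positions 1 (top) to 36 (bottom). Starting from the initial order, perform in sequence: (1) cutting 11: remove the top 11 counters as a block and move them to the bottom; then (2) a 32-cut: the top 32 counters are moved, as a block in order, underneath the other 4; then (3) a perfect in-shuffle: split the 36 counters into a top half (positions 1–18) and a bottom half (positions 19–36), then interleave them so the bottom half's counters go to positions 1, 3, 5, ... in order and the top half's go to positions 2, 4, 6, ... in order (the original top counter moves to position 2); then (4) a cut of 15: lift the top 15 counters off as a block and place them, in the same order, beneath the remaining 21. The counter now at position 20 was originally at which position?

7

Undo the operations in reverse order, starting from position 20:
  undo op 4 (cut 15): 20 ← 35
  undo op 3 (in-shuffle, from bottom half): 35 ← 36
  undo op 2 (cut 32): 36 ← 32
  undo op 1 (cut 11): 32 ← 7
So the counter at position 20 came from original position 7.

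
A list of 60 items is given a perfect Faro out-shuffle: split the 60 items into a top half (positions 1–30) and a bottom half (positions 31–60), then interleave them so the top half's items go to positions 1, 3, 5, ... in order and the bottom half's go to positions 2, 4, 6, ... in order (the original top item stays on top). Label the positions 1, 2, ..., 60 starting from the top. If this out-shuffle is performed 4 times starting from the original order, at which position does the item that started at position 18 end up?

Track the item's position through each out-shuffle:
18 → 35 → 10 → 19 → 37

37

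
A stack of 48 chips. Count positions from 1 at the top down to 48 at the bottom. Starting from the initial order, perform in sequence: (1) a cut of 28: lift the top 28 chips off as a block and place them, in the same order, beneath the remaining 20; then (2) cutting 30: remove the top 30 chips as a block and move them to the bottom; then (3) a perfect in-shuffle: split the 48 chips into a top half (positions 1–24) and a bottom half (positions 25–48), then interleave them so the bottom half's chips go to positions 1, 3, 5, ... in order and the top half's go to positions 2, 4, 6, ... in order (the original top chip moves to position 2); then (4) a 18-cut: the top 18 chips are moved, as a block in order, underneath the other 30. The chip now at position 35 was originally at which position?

37

Undo the operations in reverse order, starting from position 35:
  undo op 4 (cut 18): 35 ← 5
  undo op 3 (in-shuffle, from bottom half): 5 ← 27
  undo op 2 (cut 30): 27 ← 9
  undo op 1 (cut 28): 9 ← 37
So the chip at position 35 came from original position 37.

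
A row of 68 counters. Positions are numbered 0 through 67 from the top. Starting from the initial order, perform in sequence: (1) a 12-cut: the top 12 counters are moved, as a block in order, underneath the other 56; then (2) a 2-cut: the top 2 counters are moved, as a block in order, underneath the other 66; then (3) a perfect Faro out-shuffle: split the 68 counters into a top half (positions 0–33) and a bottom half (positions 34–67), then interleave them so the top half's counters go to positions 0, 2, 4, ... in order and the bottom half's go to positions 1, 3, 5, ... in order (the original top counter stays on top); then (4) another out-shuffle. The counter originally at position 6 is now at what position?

39

Track the counter from position 6 forward through each operation:
  after op 1 (cut 12): 6 → 62
  after op 2 (cut 2): 62 → 60
  after op 3 (out-shuffle): 60 → 53
  after op 4 (out-shuffle): 53 → 39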